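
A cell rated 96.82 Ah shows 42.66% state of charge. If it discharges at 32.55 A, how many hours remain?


Step 1: remaining = SOC/100 * C_total = 42.66/100 * 96.82 = 41.303 Ah
Step 2: t = remaining / I = 41.303 / 32.55 = 1.269 hr

1.269 hr


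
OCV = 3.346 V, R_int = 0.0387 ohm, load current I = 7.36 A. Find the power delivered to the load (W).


Step 1: V_terminal = OCV - I*R = 3.346 - 7.36 * 0.0387 = 3.0612 V
Step 2: P_out = V_terminal * I = 3.0612 * 7.36 = 22.53 W

22.53 W


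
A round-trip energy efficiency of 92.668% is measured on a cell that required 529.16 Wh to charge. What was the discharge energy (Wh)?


E_dis = eta/100 * E_chg = 92.668/100 * 529.16 = 490.4 Wh

490.4 Wh


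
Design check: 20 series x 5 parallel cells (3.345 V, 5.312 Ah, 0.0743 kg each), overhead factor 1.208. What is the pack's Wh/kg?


Step 1: V_pack = 20 * 3.345 = 66.9 V
Step 2: C_pack = 5 * 5.312 = 26.56 Ah
Step 3: E_pack = V_pack * C_pack = 66.9 * 26.56 = 1776.9 Wh
Step 4: m_pack = 20 * 5 * 0.0743 * 1.208 = 8.9754 kg
Step 5: ED = E_pack / m_pack = 1776.9 / 8.9754 = 198.0 Wh/kg

198.0 Wh/kg


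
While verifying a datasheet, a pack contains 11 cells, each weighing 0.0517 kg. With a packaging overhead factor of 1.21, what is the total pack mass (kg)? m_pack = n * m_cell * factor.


m_pack = n * m_cell * overhead = 11 * 0.0517 * 1.21 = 0.6881 kg

0.6881 kg


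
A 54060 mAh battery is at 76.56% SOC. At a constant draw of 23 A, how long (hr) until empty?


Convert: C_total = 54060 mAh = 54.06 Ah
Step 1: remaining = SOC/100 * C_total = 76.56/100 * 54.06 = 41.388 Ah
Step 2: t = remaining / I = 41.388 / 23 = 1.799 hr

1.799 hr


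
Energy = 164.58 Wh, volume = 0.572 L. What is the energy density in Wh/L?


Volumetric ED = 164.58 Wh / 0.572 L = 287.7 Wh/L

287.7 Wh/L


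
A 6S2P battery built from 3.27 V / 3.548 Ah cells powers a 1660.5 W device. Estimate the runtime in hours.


Step 1: E_pack = Ns * V_cell * Np * C_cell = 6 * 3.27 * 2 * 3.548 = 139.22 Wh
Step 2: t = E_pack / P = 139.22 / 1660.5 = 0.08384 hr

0.08384 hr


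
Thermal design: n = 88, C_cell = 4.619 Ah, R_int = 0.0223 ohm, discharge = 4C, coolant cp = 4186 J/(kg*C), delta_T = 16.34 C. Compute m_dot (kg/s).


Step 1: I = 4 * 4.619 = 18.476 A
Step 2: Q_cell = I^2 * R = 18.476^2 * 0.0223 = 7.6124 W
Step 3: Q_total = 88 * 7.6124 = 669.89 W
Step 4: m_dot = Q_total / (cp * dT) = 669.89 / (4186 * 16.34) = 0.009794 kg/s

0.009794 kg/s


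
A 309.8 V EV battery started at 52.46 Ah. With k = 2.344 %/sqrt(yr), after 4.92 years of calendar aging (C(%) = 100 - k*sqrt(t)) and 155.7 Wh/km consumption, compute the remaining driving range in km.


Step 1: capacity retention = 100 - 2.344 * sqrt(4.92) = 100 - 2.344 * 2.2181 = 94.801%
Step 2: C_now = 52.46 * 94.801/100 = 49.733 Ah
Step 3: E_pack = V * C_now = 309.8 * 49.733 = 15407 Wh
Step 4: range = E_pack / consumption = 15407 / 155.7 = 98.95 km

98.95 km


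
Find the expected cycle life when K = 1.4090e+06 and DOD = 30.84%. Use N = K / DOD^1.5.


Step 1: DOD^1.5 = 30.84^1.5 = 171.27
Step 2: N = 1.4090e+06 / 171.27 = 8227 cycles

8227 cycles


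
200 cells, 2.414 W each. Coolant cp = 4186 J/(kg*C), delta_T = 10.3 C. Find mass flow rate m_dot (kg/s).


Q_total = 200 * 2.414 = 482.8 W
m_dot = Q_total / (cp * dT) = 482.8 / (4186 * 10.3) = 0.01120 kg/s

0.01120 kg/s


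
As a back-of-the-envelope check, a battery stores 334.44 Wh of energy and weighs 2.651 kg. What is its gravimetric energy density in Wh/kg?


ED = E / m = 334.44 / 2.651 = 126.2 Wh/kg

126.2 Wh/kg


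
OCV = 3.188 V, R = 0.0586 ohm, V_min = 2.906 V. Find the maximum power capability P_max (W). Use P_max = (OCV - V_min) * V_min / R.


P_max = (OCV - V_min) * V_min / R = (3.188 - 2.906) * 2.906 / 0.0586 = 0.282 * 2.906 / 0.0586 = 13.98 W

13.98 W


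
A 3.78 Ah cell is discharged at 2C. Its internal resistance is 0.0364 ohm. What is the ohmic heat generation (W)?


Step 1: I = C_rate * capacity = 2 * 3.78 = 7.56 A
Step 2: Q = I^2 * R = 7.56^2 * 0.0364 = 57.154 * 0.0364 = 2.080 W

2.080 W


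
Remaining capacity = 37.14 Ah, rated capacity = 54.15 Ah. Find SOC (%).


SOC = (remaining / total) * 100 = (37.14 / 54.15) * 100 = 68.59%

68.59%


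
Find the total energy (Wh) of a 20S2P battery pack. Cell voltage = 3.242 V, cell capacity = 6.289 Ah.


V_pack = 20 * 3.242 = 64.84 V
C_pack = 2 * 6.289 = 12.578 Ah
E = V_pack * C_pack = 64.84 * 12.578 = 815.6 Wh

815.6 Wh


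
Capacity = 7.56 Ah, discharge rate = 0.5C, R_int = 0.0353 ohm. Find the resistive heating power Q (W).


Step 1: I = C_rate * capacity = 0.5 * 7.56 = 3.78 A
Step 2: Q = I^2 * R = 3.78^2 * 0.0353 = 14.288 * 0.0353 = 0.5044 W

0.5044 W


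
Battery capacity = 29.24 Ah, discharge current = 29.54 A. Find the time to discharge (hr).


t = capacity / current = 29.24 / 29.54 = 0.9898 hr

0.9898 hr


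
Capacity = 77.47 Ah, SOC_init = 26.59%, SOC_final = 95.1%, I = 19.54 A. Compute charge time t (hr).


delta_Ah = 77.47 * (95.1 - 26.59) / 100 = 53.075 Ah
t = delta_Ah / I = 53.075 / 19.54 = 2.716 hr

2.716 hr


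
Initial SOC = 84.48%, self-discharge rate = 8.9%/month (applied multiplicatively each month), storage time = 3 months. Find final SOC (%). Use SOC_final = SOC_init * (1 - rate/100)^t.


Monthly retention factor = 1 - 8.9/100 = 0.911
Over 3 months: factor^3 = 0.75606
SOC_final = 84.48 * 0.75606 = 63.87%

63.87%


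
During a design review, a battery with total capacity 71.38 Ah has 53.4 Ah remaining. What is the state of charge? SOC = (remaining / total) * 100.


SOC% = 53.4 / 71.38 * 100 = 74.81%

74.81%


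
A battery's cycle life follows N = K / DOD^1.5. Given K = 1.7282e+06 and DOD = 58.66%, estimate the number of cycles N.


DOD^1.5 = 449.28
N = K / DOD^1.5 = 1.7282e+06 / 449.28 = 3847

3847 cycles


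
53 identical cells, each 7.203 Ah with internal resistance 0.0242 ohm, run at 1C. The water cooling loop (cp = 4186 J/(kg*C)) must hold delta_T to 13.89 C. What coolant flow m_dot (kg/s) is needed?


Step 1: I = 1 * 7.203 = 7.203 A
Step 2: Q_cell = I^2 * R = 7.203^2 * 0.0242 = 1.2556 W
Step 3: Q_total = 53 * 1.2556 = 66.547 W
Step 4: m_dot = Q_total / (cp * dT) = 66.547 / (4186 * 13.89) = 0.001145 kg/s

0.001145 kg/s


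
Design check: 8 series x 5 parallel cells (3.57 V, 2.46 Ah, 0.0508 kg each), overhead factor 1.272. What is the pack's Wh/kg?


Step 1: V_pack = 8 * 3.57 = 28.56 V
Step 2: C_pack = 5 * 2.46 = 12.3 Ah
Step 3: E_pack = V_pack * C_pack = 28.56 * 12.3 = 351.29 Wh
Step 4: m_pack = 8 * 5 * 0.0508 * 1.272 = 2.5847 kg
Step 5: ED = E_pack / m_pack = 351.29 / 2.5847 = 135.9 Wh/kg

135.9 Wh/kg


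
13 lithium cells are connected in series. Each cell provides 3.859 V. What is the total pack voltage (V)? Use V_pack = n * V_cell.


V_pack = n * V_cell = 13 * 3.859 = 50.167 V

50.167 V


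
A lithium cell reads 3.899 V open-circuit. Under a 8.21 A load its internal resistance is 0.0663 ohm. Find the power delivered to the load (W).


Step 1: V_terminal = OCV - I*R = 3.899 - 8.21 * 0.0663 = 3.3547 V
Step 2: P_out = V_terminal * I = 3.3547 * 8.21 = 27.54 W

27.54 W


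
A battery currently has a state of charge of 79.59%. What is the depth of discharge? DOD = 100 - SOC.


DOD = 100 - SOC = 100 - 79.59 = 20.41%

20.41%


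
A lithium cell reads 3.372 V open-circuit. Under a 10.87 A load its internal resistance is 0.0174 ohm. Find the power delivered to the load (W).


Step 1: V_terminal = OCV - I*R = 3.372 - 10.87 * 0.0174 = 3.1829 V
Step 2: P_out = V_terminal * I = 3.1829 * 10.87 = 34.60 W

34.60 W


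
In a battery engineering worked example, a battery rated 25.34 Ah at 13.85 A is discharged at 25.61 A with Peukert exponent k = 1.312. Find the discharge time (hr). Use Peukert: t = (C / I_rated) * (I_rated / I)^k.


Step 1: t_rated = C / I_rated = 25.34 / 13.85 = 1.8296 hr
Step 2: ratio = 13.85 / 25.61 = 0.5408
Step 3: ratio^k = 0.5408^1.312 = 0.44642
Step 4: t = t_rated * ratio^k = 1.8296 * 0.44642 = 0.8168 hr

0.8168 hr


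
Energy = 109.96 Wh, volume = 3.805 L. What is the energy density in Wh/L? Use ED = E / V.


ED = E / V = 109.96 / 3.805 = 28.90 Wh/L

28.90 Wh/L


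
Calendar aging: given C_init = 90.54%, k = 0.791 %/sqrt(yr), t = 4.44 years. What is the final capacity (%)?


Step 1: sqrt(4.44 yr) = 2.1071
Step 2: drop = 0.791 * 2.1071 = 1.6667
Step 3: C_final = 90.54 - 1.6667 = 88.87%

88.87%


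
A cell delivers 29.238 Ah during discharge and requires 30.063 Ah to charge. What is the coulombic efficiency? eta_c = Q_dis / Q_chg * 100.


Coulombic efficiency = 29.238/30.063 * 100% = 97.26%

97.26%


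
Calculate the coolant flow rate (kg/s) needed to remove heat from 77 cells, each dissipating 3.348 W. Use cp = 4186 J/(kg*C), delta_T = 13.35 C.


Q_total = 77 * 3.348 = 257.8 W
m_dot = Q_total / (cp * dT) = 257.8 / (4186 * 13.35) = 0.004613 kg/s

0.004613 kg/s


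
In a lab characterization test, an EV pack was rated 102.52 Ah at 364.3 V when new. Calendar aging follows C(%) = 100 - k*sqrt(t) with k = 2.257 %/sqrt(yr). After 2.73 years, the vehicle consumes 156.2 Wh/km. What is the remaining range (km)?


Step 1: capacity retention = 100 - 2.257 * sqrt(2.73) = 100 - 2.257 * 1.6523 = 96.271%
Step 2: C_now = 102.52 * 96.271/100 = 98.697 Ah
Step 3: E_pack = V * C_now = 364.3 * 98.697 = 35955 Wh
Step 4: range = E_pack / consumption = 35955 / 156.2 = 230.2 km

230.2 km


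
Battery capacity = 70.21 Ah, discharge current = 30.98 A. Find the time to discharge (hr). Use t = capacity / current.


Runtime = 70.21 Ah / 30.98 A = 2.266 hr

2.266 hr


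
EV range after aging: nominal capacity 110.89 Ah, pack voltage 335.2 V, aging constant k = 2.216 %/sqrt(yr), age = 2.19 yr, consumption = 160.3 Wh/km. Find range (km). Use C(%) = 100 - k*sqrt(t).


Step 1: capacity retention = 100 - 2.216 * sqrt(2.19) = 100 - 2.216 * 1.4799 = 96.721%
Step 2: C_now = 110.89 * 96.721/100 = 107.25 Ah
Step 3: E_pack = V * C_now = 335.2 * 107.25 = 35950 Wh
Step 4: range = E_pack / consumption = 35950 / 160.3 = 224.3 km

224.3 km


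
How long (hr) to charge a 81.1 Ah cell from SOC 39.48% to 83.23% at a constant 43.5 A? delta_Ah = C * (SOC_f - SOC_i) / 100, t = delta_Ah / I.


Step 1: dSOC = 83.23% - 39.48% = 43.75%
Step 2: delta_Ah = 81.1 * 43.75 / 100 = 35.481 Ah
Step 3: t = 35.481 / 43.5 = 0.8157 hr

0.8157 hr


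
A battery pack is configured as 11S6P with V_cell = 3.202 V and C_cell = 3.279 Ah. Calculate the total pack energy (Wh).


V_pack = 11 * 3.202 = 35.222 V
C_pack = 6 * 3.279 = 19.674 Ah
E = V_pack * C_pack = 35.222 * 19.674 = 693.0 Wh

693.0 Wh


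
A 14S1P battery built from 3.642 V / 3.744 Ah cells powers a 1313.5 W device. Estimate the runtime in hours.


Step 1: E_pack = Ns * V_cell * Np * C_cell = 14 * 3.642 * 1 * 3.744 = 190.9 Wh
Step 2: t = E_pack / P = 190.9 / 1313.5 = 0.1453 hr

0.1453 hr


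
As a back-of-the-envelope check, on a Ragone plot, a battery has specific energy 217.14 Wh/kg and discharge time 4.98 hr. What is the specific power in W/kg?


P_specific = E / t = 217.14 / 4.98 = 43.60 W/kg

43.60 W/kg


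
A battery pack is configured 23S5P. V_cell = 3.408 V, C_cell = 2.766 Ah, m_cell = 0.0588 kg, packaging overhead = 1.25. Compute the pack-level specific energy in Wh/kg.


Step 1: V_pack = 23 * 3.408 = 78.384 V
Step 2: C_pack = 5 * 2.766 = 13.83 Ah
Step 3: E_pack = V_pack * C_pack = 78.384 * 13.83 = 1084.1 Wh
Step 4: m_pack = 23 * 5 * 0.0588 * 1.25 = 8.4525 kg
Step 5: ED = E_pack / m_pack = 1084.1 / 8.4525 = 128.3 Wh/kg

128.3 Wh/kg


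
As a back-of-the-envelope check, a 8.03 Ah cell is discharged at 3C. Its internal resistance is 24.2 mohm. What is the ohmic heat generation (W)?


Convert: R = 24.2 mohm = 0.0242 ohm
Step 1: I = C_rate * capacity = 3 * 8.03 = 24.09 A
Step 2: Q = I^2 * R = 24.09^2 * 0.0242 = 580.33 * 0.0242 = 14.04 W

14.04 W


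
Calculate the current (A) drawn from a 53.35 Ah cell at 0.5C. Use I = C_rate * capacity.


I = C_rate * capacity = 0.5 * 53.35 = 26.675 A

26.675 A


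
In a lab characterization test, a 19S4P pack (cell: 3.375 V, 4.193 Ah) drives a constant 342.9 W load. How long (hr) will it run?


Step 1: E_pack = Ns * V_cell * Np * C_cell = 19 * 3.375 * 4 * 4.193 = 1075.5 Wh
Step 2: t = E_pack / P = 1075.5 / 342.9 = 3.136 hr

3.136 hr


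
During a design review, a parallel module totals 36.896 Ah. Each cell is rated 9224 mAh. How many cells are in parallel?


Convert: C_cell = 9224 mAh = 9.224 Ah
n = C_total / C_cell = 36.896 / 9.224 = 4

4


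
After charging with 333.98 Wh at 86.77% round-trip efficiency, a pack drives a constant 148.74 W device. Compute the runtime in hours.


Step 1: E_discharge = eta/100 * E_charge = 86.77/100 * 333.98 = 289.79 Wh
Step 2: t = E_discharge / P = 289.79 / 148.74 = 1.948 hr

1.948 hr


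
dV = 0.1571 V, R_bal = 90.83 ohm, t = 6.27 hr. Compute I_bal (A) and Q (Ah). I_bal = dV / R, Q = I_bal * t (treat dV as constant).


First, Ohm's law: I_bal = 0.1571 V / 90.83 ohm = 0.0017296 A
Then Q = I * t = 0.0017296 A * 6.27 hr = 0.01084 Ah

I=0.0017296 A, Q=0.01084 Ah


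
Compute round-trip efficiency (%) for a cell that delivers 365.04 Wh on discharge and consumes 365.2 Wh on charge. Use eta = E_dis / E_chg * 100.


Round-trip efficiency = 365.04/365.2 * 100% = 99.96%

99.96%


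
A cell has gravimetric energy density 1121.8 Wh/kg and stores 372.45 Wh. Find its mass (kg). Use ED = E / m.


m = E / ED = 372.45 / 1121.8 = 0.3320 kg

0.3320 kg


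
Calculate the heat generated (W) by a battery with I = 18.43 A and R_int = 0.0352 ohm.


I^2 = 339.66
Q = 339.66 * 0.0352 = 11.96 W

11.96 W


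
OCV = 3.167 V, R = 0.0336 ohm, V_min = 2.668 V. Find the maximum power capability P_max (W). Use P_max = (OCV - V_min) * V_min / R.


P_max = (OCV - V_min) * V_min / R = (3.167 - 2.668) * 2.668 / 0.0336 = 0.499 * 2.668 / 0.0336 = 39.62 W

39.62 W


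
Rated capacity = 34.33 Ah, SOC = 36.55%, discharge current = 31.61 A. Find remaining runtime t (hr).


Step 1: remaining = SOC/100 * C_total = 36.55/100 * 34.33 = 12.548 Ah
Step 2: t = remaining / I = 12.548 / 31.61 = 0.3970 hr

0.3970 hr


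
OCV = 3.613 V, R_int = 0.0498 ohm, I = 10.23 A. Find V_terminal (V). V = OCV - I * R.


V = OCV - I*R = 3.613 - 10.23 * 0.0498 = 3.104 V

3.104 V


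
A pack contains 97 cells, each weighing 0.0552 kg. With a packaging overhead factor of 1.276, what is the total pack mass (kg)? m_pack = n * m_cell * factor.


m_pack = n * m_cell * overhead = 97 * 0.0552 * 1.276 = 6.832 kg

6.832 kg


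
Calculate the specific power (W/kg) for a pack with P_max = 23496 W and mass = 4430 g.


Convert: m = 4430 g = 4.43 kg
SP = P / m = 23496 / 4.43 = 5304 W/kg

5304 W/kg


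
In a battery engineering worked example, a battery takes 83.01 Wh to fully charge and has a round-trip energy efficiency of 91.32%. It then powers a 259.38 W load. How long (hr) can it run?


Step 1: E_discharge = eta/100 * E_charge = 91.32/100 * 83.01 = 75.805 Wh
Step 2: t = E_discharge / P = 75.805 / 259.38 = 0.2923 hr

0.2923 hr


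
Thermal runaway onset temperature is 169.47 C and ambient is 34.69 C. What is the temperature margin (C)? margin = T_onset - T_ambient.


Safety margin = 169.47 C - 34.69 C = 134.78 C

134.78 C


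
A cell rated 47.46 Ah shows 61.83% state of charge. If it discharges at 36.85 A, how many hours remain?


Step 1: remaining = SOC/100 * C_total = 61.83/100 * 47.46 = 29.345 Ah
Step 2: t = remaining / I = 29.345 / 36.85 = 0.7963 hr

0.7963 hr


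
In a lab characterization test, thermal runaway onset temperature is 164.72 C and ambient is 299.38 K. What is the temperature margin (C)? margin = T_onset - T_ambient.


Convert: T_ambient = 299.38 K = 26.23 C
margin = 164.72 - 26.23 = 138.49 C

138.49 C


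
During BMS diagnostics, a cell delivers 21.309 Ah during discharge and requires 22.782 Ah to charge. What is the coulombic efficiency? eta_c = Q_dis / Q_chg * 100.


eta_c = Q_dis / Q_chg * 100 = 21.309 / 22.782 * 100 = 93.53%

93.53%


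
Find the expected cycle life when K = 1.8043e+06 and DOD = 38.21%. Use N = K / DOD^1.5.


Step 1: DOD^1.5 = 38.21^1.5 = 236.19
Step 2: N = 1.8043e+06 / 236.19 = 7639 cycles

7639 cycles


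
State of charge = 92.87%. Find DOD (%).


Complement of SOC: DOD = 100% - 92.87% = 7.13%

7.13%


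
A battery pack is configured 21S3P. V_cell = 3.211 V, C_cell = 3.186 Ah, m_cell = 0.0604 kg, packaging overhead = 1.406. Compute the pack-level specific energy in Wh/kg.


Step 1: V_pack = 21 * 3.211 = 67.431 V
Step 2: C_pack = 3 * 3.186 = 9.558 Ah
Step 3: E_pack = V_pack * C_pack = 67.431 * 9.558 = 644.51 Wh
Step 4: m_pack = 21 * 3 * 0.0604 * 1.406 = 5.3501 kg
Step 5: ED = E_pack / m_pack = 644.51 / 5.3501 = 120.5 Wh/kg

120.5 Wh/kg


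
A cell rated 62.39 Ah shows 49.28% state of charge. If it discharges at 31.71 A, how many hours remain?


Step 1: remaining = SOC/100 * C_total = 49.28/100 * 62.39 = 30.746 Ah
Step 2: t = remaining / I = 30.746 / 31.71 = 0.9696 hr

0.9696 hr


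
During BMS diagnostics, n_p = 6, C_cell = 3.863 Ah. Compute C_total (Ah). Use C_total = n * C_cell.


Parallel capacities add: 6 * 3.863 Ah = 23.178 Ah

23.178 Ah


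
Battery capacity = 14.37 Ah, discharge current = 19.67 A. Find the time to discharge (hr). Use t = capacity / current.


Runtime = 14.37 Ah / 19.67 A = 0.7306 hr

0.7306 hr


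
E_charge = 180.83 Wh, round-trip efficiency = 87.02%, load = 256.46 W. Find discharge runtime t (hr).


Step 1: E_discharge = eta/100 * E_charge = 87.02/100 * 180.83 = 157.36 Wh
Step 2: t = E_discharge / P = 157.36 / 256.46 = 0.6136 hr

0.6136 hr


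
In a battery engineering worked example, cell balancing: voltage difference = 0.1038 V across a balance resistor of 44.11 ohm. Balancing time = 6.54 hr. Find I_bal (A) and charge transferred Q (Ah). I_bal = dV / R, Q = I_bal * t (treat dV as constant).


First, Ohm's law: I_bal = 0.1038 V / 44.11 ohm = 0.0023532 A
Then Q = I * t = 0.0023532 A * 6.54 hr = 0.01539 Ah

I=0.0023532 A, Q=0.01539 Ah


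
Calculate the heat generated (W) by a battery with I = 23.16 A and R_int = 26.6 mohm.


Convert: R = 26.6 mohm = 0.0266 ohm
Q = I^2 * R = 23.16^2 * 0.0266 = 14.27 W

14.27 W


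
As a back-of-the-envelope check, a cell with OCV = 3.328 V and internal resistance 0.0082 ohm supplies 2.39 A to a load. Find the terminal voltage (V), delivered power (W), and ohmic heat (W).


Step 1: V_terminal = OCV - I*R = 3.328 - 2.39 * 0.0082 = 3.3084 V
Step 2: P_out = V_terminal * I = 3.3084 * 2.39 = 7.907 W
Step 3: Q = I^2 * R = 2.39^2 * 0.0082 = 0.04684 W

V=3.3084 V, P=7.907 W, Q=0.04684 W


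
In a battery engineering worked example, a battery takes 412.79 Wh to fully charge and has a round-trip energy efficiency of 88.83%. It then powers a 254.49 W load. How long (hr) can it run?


Step 1: E_discharge = eta/100 * E_charge = 88.83/100 * 412.79 = 366.68 Wh
Step 2: t = E_discharge / P = 366.68 / 254.49 = 1.441 hr

1.441 hr


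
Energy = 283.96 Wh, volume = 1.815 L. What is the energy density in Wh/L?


ED = E / V = 283.96 / 1.815 = 156.5 Wh/L

156.5 Wh/L


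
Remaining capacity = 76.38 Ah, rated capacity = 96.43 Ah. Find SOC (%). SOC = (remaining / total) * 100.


SOC% = 76.38 / 96.43 * 100 = 79.21%

79.21%


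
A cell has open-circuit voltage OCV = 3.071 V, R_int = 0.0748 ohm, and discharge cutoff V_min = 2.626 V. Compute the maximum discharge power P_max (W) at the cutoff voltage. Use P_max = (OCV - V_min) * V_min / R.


P_max = (OCV - V_min) * V_min / R = (3.071 - 2.626) * 2.626 / 0.0748 = 0.445 * 2.626 / 0.0748 = 15.62 W

15.62 W


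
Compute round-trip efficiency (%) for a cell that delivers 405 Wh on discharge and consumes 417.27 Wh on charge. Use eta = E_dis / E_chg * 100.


Round-trip efficiency = 405/417.27 * 100% = 97.06%

97.06%


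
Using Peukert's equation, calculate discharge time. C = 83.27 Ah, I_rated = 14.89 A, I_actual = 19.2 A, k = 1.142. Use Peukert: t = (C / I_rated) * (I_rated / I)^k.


t_rated = C / I_rated = 83.27 / 14.89 = 5.5923 hr
(I_rated/I)^k = (0.77552)^1.142 = 0.74802
t = t_rated * (I_rated/I)^k = 5.5923 * 0.74802 = 4.183 hr

4.183 hr


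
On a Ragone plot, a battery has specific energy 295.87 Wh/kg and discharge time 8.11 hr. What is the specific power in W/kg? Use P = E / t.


Specific power = 295.87 Wh/kg / 8.11 hr = 36.48 W/kg

36.48 W/kg


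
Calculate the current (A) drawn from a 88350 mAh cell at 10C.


Convert: capacity = 88350 mAh = 88.35 Ah
At 10C: I = 10 * 88.35 Ah = 883.5 A

883.5 A


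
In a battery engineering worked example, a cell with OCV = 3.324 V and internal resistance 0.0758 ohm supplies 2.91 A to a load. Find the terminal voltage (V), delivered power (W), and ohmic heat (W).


Step 1: V_terminal = OCV - I*R = 3.324 - 2.91 * 0.0758 = 3.1034 V
Step 2: P_out = V_terminal * I = 3.1034 * 2.91 = 9.031 W
Step 3: Q = I^2 * R = 2.91^2 * 0.0758 = 0.6419 W

V=3.1034 V, P=9.031 W, Q=0.6419 W


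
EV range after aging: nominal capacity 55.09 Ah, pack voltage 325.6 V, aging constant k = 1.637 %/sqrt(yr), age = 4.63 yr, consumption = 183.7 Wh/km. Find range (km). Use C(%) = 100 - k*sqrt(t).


Step 1: capacity retention = 100 - 1.637 * sqrt(4.63) = 100 - 1.637 * 2.1517 = 96.478%
Step 2: C_now = 55.09 * 96.478/100 = 53.15 Ah
Step 3: E_pack = V * C_now = 325.6 * 53.15 = 17306 Wh
Step 4: range = E_pack / consumption = 17306 / 183.7 = 94.21 km

94.21 km


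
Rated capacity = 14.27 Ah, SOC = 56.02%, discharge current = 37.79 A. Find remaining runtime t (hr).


Step 1: remaining = SOC/100 * C_total = 56.02/100 * 14.27 = 7.9941 Ah
Step 2: t = remaining / I = 7.9941 / 37.79 = 0.2115 hr

0.2115 hr


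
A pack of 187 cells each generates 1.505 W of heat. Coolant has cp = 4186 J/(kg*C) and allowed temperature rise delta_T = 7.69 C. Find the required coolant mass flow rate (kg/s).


Step 1: Total heat Q = 187 * 1.505 W = 281.44 W
Step 2: denom = cp * dT = 4186 * 7.69 = 32190
Step 3: m_dot = 281.44 / 32190 = 0.008743 kg/s

0.008743 kg/s


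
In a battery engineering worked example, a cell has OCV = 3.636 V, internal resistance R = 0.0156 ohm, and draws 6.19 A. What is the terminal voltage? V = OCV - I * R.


V = OCV - I*R = 3.636 - 6.19 * 0.0156 = 3.539 V

3.539 V


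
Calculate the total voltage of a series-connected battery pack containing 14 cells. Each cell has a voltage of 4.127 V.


V_pack = n * V_cell = 14 * 4.127 = 57.778 V

57.778 V


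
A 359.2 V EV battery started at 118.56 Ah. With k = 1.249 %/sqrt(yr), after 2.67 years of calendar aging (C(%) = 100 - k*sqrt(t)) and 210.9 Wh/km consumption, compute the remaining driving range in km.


Step 1: capacity retention = 100 - 1.249 * sqrt(2.67) = 100 - 1.249 * 1.634 = 97.959%
Step 2: C_now = 118.56 * 97.959/100 = 116.14 Ah
Step 3: E_pack = V * C_now = 359.2 * 116.14 = 41717 Wh
Step 4: range = E_pack / consumption = 41717 / 210.9 = 197.8 km

197.8 km


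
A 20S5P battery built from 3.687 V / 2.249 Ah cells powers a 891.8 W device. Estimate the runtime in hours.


Step 1: E_pack = Ns * V_cell * Np * C_cell = 20 * 3.687 * 5 * 2.249 = 829.21 Wh
Step 2: t = E_pack / P = 829.21 / 891.8 = 0.9298 hr

0.9298 hr


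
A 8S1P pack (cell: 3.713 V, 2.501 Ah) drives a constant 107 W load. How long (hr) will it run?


Step 1: E_pack = Ns * V_cell * Np * C_cell = 8 * 3.713 * 1 * 2.501 = 74.29 Wh
Step 2: t = E_pack / P = 74.29 / 107 = 0.6943 hr

0.6943 hr


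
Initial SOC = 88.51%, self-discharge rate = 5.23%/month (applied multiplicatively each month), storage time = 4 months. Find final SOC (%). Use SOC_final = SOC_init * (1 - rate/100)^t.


decay = (1 - 5.23/100)^4 = 0.80665
SOC_final = 88.51 * 0.80665 = 71.40%

71.40%


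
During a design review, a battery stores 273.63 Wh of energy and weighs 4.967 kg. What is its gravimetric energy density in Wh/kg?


Specific energy = 273.63 Wh / 4.967 kg = 55.09 Wh/kg

55.09 Wh/kg


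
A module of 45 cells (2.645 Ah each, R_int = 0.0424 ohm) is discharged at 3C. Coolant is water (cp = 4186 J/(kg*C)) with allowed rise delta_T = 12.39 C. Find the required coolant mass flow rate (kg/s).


Step 1: I = 3 * 2.645 = 7.935 A
Step 2: Q_cell = I^2 * R = 7.935^2 * 0.0424 = 2.6697 W
Step 3: Q_total = 45 * 2.6697 = 120.14 W
Step 4: m_dot = Q_total / (cp * dT) = 120.14 / (4186 * 12.39) = 0.002316 kg/s

0.002316 kg/s


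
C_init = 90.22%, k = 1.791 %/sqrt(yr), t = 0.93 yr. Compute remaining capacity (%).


sqrt(t) = sqrt(0.93) = 0.96437
C_final = 90.22 - 1.791 * 0.96437 = 88.49%

88.49%


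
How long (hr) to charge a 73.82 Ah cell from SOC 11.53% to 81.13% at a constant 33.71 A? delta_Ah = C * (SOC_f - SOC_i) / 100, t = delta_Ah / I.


delta_Ah = 73.82 * (81.13 - 11.53) / 100 = 51.379 Ah
t = delta_Ah / I = 51.379 / 33.71 = 1.524 hr

1.524 hr


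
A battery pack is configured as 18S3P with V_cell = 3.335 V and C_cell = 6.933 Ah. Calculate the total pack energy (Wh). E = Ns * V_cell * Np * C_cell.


V_pack = 18 * 3.335 = 60.03 V
C_pack = 3 * 6.933 = 20.799 Ah
E = V_pack * C_pack = 60.03 * 20.799 = 1249 Wh

1249 Wh


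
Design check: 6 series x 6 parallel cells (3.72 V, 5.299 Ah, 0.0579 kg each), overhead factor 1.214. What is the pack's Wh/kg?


Step 1: V_pack = 6 * 3.72 = 22.32 V
Step 2: C_pack = 6 * 5.299 = 31.794 Ah
Step 3: E_pack = V_pack * C_pack = 22.32 * 31.794 = 709.64 Wh
Step 4: m_pack = 6 * 6 * 0.0579 * 1.214 = 2.5305 kg
Step 5: ED = E_pack / m_pack = 709.64 / 2.5305 = 280.4 Wh/kg

280.4 Wh/kg


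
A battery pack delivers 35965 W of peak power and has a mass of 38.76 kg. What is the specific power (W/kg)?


Specific power = 35965 W / 38.76 kg = 927.9 W/kg

927.9 W/kg


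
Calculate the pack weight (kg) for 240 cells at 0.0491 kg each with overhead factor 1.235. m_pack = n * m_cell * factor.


Cell mass sum = 240 * 0.0491 = 11.784 kg
With overhead 1.235: m_pack = 11.784 * 1.235 = 14.55 kg

14.55 kg


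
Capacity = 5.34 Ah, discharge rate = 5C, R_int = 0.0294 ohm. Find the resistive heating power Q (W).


Step 1: I = C_rate * capacity = 5 * 5.34 = 26.7 A
Step 2: Q = I^2 * R = 26.7^2 * 0.0294 = 712.89 * 0.0294 = 20.96 W

20.96 W


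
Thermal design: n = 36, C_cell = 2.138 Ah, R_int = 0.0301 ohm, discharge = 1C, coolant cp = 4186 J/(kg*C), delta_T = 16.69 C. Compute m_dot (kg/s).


Step 1: I = 1 * 2.138 = 2.138 A
Step 2: Q_cell = I^2 * R = 2.138^2 * 0.0301 = 0.13759 W
Step 3: Q_total = 36 * 0.13759 = 4.9532 W
Step 4: m_dot = Q_total / (cp * dT) = 4.9532 / (4186 * 16.69) = 7.090e-05 kg/s

7.090e-05 kg/s


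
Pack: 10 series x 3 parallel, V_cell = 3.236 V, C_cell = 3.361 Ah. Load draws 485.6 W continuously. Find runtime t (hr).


Step 1: E_pack = Ns * V_cell * Np * C_cell = 10 * 3.236 * 3 * 3.361 = 326.29 Wh
Step 2: t = E_pack / P = 326.29 / 485.6 = 0.6719 hr

0.6719 hr


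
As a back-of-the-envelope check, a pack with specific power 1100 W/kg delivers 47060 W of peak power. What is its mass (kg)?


m = P / SP = 47060 / 1100 = 42.78 kg

42.78 kg


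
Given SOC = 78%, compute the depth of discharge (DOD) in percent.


DOD = 100 - SOC = 100 - 78 = 22%

22%


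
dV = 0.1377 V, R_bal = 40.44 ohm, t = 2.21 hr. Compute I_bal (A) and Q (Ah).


I_bal = dV / R = 0.1377 / 40.44 = 0.003405 A
Q = I_bal * t = 0.003405 * 2.21 = 0.007525 Ah

I=0.003405 A, Q=0.007525 Ah


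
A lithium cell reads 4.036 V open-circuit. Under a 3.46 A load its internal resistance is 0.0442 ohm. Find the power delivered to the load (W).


Step 1: V_terminal = OCV - I*R = 4.036 - 3.46 * 0.0442 = 3.8831 V
Step 2: P_out = V_terminal * I = 3.8831 * 3.46 = 13.44 W

13.44 W


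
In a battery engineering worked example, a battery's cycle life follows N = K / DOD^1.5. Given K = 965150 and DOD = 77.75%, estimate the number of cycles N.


Step 1: DOD^1.5 = 77.75^1.5 = 685.57
Step 2: N = 965150 / 685.57 = 1408 cycles

1408 cycles


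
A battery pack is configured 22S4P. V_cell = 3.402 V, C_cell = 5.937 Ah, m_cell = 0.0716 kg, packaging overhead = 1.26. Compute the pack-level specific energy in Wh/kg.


Step 1: V_pack = 22 * 3.402 = 74.844 V
Step 2: C_pack = 4 * 5.937 = 23.748 Ah
Step 3: E_pack = V_pack * C_pack = 74.844 * 23.748 = 1777.4 Wh
Step 4: m_pack = 22 * 4 * 0.0716 * 1.26 = 7.939 kg
Step 5: ED = E_pack / m_pack = 1777.4 / 7.939 = 223.9 Wh/kg

223.9 Wh/kg


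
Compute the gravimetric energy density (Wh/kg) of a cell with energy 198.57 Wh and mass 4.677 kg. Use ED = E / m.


ED = E / m = 198.57 / 4.677 = 42.46 Wh/kg

42.46 Wh/kg


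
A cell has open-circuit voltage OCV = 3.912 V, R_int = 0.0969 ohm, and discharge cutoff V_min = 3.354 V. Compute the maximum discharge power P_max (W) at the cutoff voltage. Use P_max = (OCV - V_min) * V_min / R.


P_max = (OCV - V_min) * V_min / R = (3.912 - 3.354) * 3.354 / 0.0969 = 0.558 * 3.354 / 0.0969 = 19.31 W

19.31 W


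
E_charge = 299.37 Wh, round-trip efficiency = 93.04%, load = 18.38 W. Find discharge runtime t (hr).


Step 1: E_discharge = eta/100 * E_charge = 93.04/100 * 299.37 = 278.53 Wh
Step 2: t = E_discharge / P = 278.53 / 18.38 = 15.15 hr

15.15 hr


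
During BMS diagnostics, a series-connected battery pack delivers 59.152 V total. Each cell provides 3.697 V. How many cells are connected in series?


n = V_pack / V_cell = 59.152 / 3.697 = 16

16


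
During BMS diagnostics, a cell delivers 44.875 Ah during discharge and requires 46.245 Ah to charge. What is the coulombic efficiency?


eta_c = Q_dis / Q_chg * 100 = 44.875 / 46.245 * 100 = 97.04%

97.04%


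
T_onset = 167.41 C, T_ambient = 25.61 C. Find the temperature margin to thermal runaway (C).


Safety margin = 167.41 C - 25.61 C = 141.8 C

141.8 C


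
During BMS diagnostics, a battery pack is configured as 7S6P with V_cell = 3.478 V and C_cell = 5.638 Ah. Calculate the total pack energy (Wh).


E = Ns * Vcell * Np * Ccell = 7 * 3.478 * 6 * 5.638 = 823.6 Wh

823.6 Wh


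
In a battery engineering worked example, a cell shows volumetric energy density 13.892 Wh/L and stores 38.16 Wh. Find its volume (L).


V = E / ED = 38.16 / 13.892 = 2.747 L

2.747 L


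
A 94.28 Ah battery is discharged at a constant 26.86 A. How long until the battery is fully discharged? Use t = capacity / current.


Runtime = 94.28 Ah / 26.86 A = 3.510 hr

3.510 hr


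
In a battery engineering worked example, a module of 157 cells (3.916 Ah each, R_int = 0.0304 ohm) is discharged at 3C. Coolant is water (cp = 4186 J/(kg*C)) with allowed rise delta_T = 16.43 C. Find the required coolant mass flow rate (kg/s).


Step 1: I = 3 * 3.916 = 11.748 A
Step 2: Q_cell = I^2 * R = 11.748^2 * 0.0304 = 4.1957 W
Step 3: Q_total = 157 * 4.1957 = 658.72 W
Step 4: m_dot = Q_total / (cp * dT) = 658.72 / (4186 * 16.43) = 0.009578 kg/s

0.009578 kg/s


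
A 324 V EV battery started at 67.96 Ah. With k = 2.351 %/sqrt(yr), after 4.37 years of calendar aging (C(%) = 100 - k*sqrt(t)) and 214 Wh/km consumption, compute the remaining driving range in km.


Step 1: capacity retention = 100 - 2.351 * sqrt(4.37) = 100 - 2.351 * 2.0905 = 95.085%
Step 2: C_now = 67.96 * 95.085/100 = 64.62 Ah
Step 3: E_pack = V * C_now = 324 * 64.62 = 20937 Wh
Step 4: range = E_pack / consumption = 20937 / 214 = 97.84 km

97.84 km


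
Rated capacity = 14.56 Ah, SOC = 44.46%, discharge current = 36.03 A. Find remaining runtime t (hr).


Step 1: remaining = SOC/100 * C_total = 44.46/100 * 14.56 = 6.4734 Ah
Step 2: t = remaining / I = 6.4734 / 36.03 = 0.1797 hr

0.1797 hr


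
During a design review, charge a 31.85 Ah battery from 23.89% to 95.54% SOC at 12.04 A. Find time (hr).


Step 1: dSOC = 95.54% - 23.89% = 71.65%
Step 2: delta_Ah = 31.85 * 71.65 / 100 = 22.821 Ah
Step 3: t = 22.821 / 12.04 = 1.895 hr

1.895 hr


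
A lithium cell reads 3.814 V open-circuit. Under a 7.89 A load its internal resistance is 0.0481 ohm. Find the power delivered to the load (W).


Step 1: V_terminal = OCV - I*R = 3.814 - 7.89 * 0.0481 = 3.4345 V
Step 2: P_out = V_terminal * I = 3.4345 * 7.89 = 27.10 W

27.10 W


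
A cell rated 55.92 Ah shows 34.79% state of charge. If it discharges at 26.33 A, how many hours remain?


Step 1: remaining = SOC/100 * C_total = 34.79/100 * 55.92 = 19.455 Ah
Step 2: t = remaining / I = 19.455 / 26.33 = 0.7389 hr

0.7389 hr


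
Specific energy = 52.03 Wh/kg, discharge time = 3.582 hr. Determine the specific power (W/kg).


Specific power = 52.03 Wh/kg / 3.582 hr = 14.53 W/kg

14.53 W/kg


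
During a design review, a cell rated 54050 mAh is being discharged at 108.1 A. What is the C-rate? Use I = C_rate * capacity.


Convert: capacity = 54050 mAh = 54.05 Ah
Rearranging: C_rate = 108.1 / 54.05 = 2C

2C


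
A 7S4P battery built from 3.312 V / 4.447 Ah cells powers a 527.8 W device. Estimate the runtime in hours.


Step 1: E_pack = Ns * V_cell * Np * C_cell = 7 * 3.312 * 4 * 4.447 = 412.4 Wh
Step 2: t = E_pack / P = 412.4 / 527.8 = 0.7814 hr

0.7814 hr


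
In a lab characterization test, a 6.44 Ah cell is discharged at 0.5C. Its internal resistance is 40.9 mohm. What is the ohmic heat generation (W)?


Convert: R = 40.9 mohm = 0.0409 ohm
Step 1: I = C_rate * capacity = 0.5 * 6.44 = 3.22 A
Step 2: Q = I^2 * R = 3.22^2 * 0.0409 = 10.368 * 0.0409 = 0.4241 W

0.4241 W


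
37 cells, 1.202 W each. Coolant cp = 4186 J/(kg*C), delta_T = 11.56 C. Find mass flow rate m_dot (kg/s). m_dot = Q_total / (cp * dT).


Step 1: Total heat Q = 37 * 1.202 W = 44.474 W
Step 2: denom = cp * dT = 4186 * 11.56 = 48390
Step 3: m_dot = 44.474 / 48390 = 9.191e-04 kg/s

9.191e-04 kg/s


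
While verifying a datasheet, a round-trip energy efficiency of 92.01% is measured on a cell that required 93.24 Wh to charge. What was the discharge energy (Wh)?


E_dis = eta/100 * E_chg = 92.01/100 * 93.24 = 85.79 Wh

85.79 Wh


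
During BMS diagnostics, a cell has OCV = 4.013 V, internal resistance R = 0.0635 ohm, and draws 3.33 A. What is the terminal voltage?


IR drop = 3.33 * 0.0635 = 0.21146 V
V = 4.013 - 0.21146 = 3.802 V

3.802 V


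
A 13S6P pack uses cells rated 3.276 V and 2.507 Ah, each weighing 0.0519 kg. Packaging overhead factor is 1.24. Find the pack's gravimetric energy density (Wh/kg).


Step 1: V_pack = 13 * 3.276 = 42.588 V
Step 2: C_pack = 6 * 2.507 = 15.042 Ah
Step 3: E_pack = V_pack * C_pack = 42.588 * 15.042 = 640.61 Wh
Step 4: m_pack = 13 * 6 * 0.0519 * 1.24 = 5.0198 kg
Step 5: ED = E_pack / m_pack = 640.61 / 5.0198 = 127.6 Wh/kg

127.6 Wh/kg


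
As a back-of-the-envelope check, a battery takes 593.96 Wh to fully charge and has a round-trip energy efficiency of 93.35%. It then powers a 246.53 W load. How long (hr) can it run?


Step 1: E_discharge = eta/100 * E_charge = 93.35/100 * 593.96 = 554.46 Wh
Step 2: t = E_discharge / P = 554.46 / 246.53 = 2.249 hr

2.249 hr


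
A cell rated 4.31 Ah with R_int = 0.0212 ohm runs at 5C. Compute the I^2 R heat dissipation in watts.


Step 1: I = C_rate * capacity = 5 * 4.31 = 21.55 A
Step 2: Q = I^2 * R = 21.55^2 * 0.0212 = 464.4 * 0.0212 = 9.845 W

9.845 W


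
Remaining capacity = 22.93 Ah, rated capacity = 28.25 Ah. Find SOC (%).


SOC% = 22.93 / 28.25 * 100 = 81.17%

81.17%


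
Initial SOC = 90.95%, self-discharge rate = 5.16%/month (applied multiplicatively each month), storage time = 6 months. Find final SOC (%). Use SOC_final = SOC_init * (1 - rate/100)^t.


decay = (1 - 5.16/100)^6 = 0.72769
SOC_final = 90.95 * 0.72769 = 66.18%

66.18%


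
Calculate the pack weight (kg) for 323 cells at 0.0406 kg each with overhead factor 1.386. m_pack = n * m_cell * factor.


Cell mass sum = 323 * 0.0406 = 13.114 kg
With overhead 1.386: m_pack = 13.114 * 1.386 = 18.18 kg

18.18 kg


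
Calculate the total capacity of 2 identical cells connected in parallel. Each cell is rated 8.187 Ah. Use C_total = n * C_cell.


C_total = 2 * 8.187 = 16.374 Ah

16.374 Ah


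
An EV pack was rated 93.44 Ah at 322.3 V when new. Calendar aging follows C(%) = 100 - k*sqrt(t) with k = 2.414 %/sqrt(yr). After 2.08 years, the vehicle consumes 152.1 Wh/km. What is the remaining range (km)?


Step 1: capacity retention = 100 - 2.414 * sqrt(2.08) = 100 - 2.414 * 1.4422 = 96.519%
Step 2: C_now = 93.44 * 96.519/100 = 90.187 Ah
Step 3: E_pack = V * C_now = 322.3 * 90.187 = 29067 Wh
Step 4: range = E_pack / consumption = 29067 / 152.1 = 191.1 km

191.1 km


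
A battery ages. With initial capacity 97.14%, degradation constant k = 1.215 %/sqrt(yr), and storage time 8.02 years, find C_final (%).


sqrt(t) = sqrt(8.02) = 2.832
C_final = 97.14 - 1.215 * 2.832 = 93.70%

93.70%


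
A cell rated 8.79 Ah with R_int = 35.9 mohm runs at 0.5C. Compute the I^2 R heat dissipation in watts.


Convert: R = 35.9 mohm = 0.0359 ohm
Step 1: I = C_rate * capacity = 0.5 * 8.79 = 4.395 A
Step 2: Q = I^2 * R = 4.395^2 * 0.0359 = 19.316 * 0.0359 = 0.6934 W

0.6934 W


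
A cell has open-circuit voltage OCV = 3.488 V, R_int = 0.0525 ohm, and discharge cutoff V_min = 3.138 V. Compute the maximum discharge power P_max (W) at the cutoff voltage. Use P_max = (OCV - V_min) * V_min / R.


dV = OCV - V_min = 0.35 V (so I_max = dV / R)
P_max = dV * V_min / R = 0.35 * 3.138 / 0.0525 = 20.92 W

20.92 W


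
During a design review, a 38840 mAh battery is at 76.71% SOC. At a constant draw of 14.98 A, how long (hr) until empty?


Convert: C_total = 38840 mAh = 38.84 Ah
Step 1: remaining = SOC/100 * C_total = 76.71/100 * 38.84 = 29.794 Ah
Step 2: t = remaining / I = 29.794 / 14.98 = 1.989 hr

1.989 hr


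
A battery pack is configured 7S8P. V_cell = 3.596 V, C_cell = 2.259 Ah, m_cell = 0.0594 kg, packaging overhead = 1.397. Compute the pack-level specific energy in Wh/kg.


Step 1: V_pack = 7 * 3.596 = 25.172 V
Step 2: C_pack = 8 * 2.259 = 18.072 Ah
Step 3: E_pack = V_pack * C_pack = 25.172 * 18.072 = 454.91 Wh
Step 4: m_pack = 7 * 8 * 0.0594 * 1.397 = 4.647 kg
Step 5: ED = E_pack / m_pack = 454.91 / 4.647 = 97.89 Wh/kg

97.89 Wh/kg


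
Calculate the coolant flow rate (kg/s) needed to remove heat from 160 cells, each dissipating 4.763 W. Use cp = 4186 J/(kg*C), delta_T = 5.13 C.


Q_total = 160 * 4.763 = 762.08 W
m_dot = Q_total / (cp * dT) = 762.08 / (4186 * 5.13) = 0.03549 kg/s

0.03549 kg/s


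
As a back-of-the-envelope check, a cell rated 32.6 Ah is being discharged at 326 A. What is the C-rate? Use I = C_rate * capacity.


Rearranging: C_rate = 326 / 32.6 = 10C

10C


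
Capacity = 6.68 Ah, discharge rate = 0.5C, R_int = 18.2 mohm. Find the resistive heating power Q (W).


Convert: R = 18.2 mohm = 0.0182 ohm
Step 1: I = C_rate * capacity = 0.5 * 6.68 = 3.34 A
Step 2: Q = I^2 * R = 3.34^2 * 0.0182 = 11.156 * 0.0182 = 0.2030 W

0.2030 W


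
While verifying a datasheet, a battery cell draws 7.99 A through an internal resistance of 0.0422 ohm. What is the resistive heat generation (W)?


I^2 = 63.84
Q = 63.84 * 0.0422 = 2.694 W

2.694 W


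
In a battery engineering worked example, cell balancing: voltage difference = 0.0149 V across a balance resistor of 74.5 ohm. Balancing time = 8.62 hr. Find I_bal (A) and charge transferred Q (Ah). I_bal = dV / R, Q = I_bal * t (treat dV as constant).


First, Ohm's law: I_bal = 0.0149 V / 74.5 ohm = 2.0000e-04 A
Then Q = I * t = 2.0000e-04 A * 8.62 hr = 0.001724 Ah

I=2.0000e-04 A, Q=0.001724 Ah


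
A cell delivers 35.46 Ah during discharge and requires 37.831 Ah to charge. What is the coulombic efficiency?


eta_c = Q_dis / Q_chg * 100 = 35.46 / 37.831 * 100 = 93.73%

93.73%


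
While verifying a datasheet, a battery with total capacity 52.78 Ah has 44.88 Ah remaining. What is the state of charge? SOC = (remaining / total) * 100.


SOC = (remaining / total) * 100 = (44.88 / 52.78) * 100 = 85.03%

85.03%


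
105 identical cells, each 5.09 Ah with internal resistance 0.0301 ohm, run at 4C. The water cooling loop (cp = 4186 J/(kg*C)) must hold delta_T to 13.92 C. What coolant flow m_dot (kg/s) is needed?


Step 1: I = 4 * 5.09 = 20.36 A
Step 2: Q_cell = I^2 * R = 20.36^2 * 0.0301 = 12.477 W
Step 3: Q_total = 105 * 12.477 = 1310.1 W
Step 4: m_dot = Q_total / (cp * dT) = 1310.1 / (4186 * 13.92) = 0.02248 kg/s

0.02248 kg/s
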